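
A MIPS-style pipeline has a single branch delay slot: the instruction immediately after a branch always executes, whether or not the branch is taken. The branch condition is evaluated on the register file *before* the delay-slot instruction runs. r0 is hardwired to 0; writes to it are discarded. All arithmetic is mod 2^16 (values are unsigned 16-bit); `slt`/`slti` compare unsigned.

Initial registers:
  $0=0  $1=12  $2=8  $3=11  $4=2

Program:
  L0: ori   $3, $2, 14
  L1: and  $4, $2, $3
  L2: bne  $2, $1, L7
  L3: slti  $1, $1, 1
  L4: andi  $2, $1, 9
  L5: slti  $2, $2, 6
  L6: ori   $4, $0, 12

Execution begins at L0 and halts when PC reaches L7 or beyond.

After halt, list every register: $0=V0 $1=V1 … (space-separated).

$0=0 $1=0 $2=8 $3=14 $4=8

  step pc=0: ori   $3, $2, 14  regs=(0,12,8,14,2)
  step pc=1: and  $4, $2, $3  regs=(0,12,8,14,8)
  step pc=2: bne  $2, $1, L7  cond=T  regs=(0,12,8,14,8)
  step pc=3: slti  $1, $1, 1  regs=(0,0,8,14,8)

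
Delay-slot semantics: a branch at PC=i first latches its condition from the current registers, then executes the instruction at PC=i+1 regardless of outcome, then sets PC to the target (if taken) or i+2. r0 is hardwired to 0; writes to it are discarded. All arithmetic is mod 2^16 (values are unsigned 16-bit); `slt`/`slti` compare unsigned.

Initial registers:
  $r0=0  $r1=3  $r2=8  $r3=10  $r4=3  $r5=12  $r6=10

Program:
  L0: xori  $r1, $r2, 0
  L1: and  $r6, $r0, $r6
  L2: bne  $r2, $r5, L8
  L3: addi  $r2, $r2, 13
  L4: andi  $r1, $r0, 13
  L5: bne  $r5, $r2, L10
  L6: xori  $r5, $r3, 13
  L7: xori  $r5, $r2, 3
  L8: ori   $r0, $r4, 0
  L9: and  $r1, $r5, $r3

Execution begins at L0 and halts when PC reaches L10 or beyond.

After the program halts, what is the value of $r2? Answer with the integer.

21

PC=0  xori  $r1, $r2, 0      | $r0=0 $r1=8 $r2=8 $r3=10 $r4=3 $r5=12 $r6=10
PC=1  and  $r6, $r0, $r6     | $r0=0 $r1=8 $r2=8 $r3=10 $r4=3 $r5=12 $r6=0
PC=2  bne  $r2, $r5, L8      | $r0=0 $r1=8 $r2=8 $r3=10 $r4=3 $r5=12 $r6=0  [TAKEN]
PC=3  addi  $r2, $r2, 13     | $r0=0 $r1=8 $r2=21 $r3=10 $r4=3 $r5=12 $r6=0
PC=8  ori   $r0, $r4, 0      | $r0=0 $r1=8 $r2=21 $r3=10 $r4=3 $r5=12 $r6=0
PC=9  and  $r1, $r5, $r3     | $r0=0 $r1=8 $r2=21 $r3=10 $r4=3 $r5=12 $r6=0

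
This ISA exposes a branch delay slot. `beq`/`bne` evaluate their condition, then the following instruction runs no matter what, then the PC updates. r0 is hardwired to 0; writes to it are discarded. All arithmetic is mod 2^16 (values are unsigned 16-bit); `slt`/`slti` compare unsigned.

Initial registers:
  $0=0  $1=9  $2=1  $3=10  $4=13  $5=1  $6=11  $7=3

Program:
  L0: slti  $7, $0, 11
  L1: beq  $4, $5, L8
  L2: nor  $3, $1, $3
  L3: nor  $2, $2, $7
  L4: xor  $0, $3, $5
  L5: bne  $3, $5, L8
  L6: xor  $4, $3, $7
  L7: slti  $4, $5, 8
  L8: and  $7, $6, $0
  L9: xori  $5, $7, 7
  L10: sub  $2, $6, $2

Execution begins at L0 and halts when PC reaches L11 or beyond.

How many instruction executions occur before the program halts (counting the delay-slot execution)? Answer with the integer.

10

  step pc=0: slti  $7, $0, 11  regs=(0,9,1,10,13,1,11,1)
  step pc=1: beq  $4, $5, L8  cond=F  regs=(0,9,1,10,13,1,11,1)
  step pc=2: nor  $3, $1, $3  regs=(0,9,1,65524,13,1,11,1)
  step pc=3: nor  $2, $2, $7  regs=(0,9,65534,65524,13,1,11,1)
  step pc=4: xor  $0, $3, $5  regs=(0,9,65534,65524,13,1,11,1)
  step pc=5: bne  $3, $5, L8  cond=T  regs=(0,9,65534,65524,13,1,11,1)
  step pc=6: xor  $4, $3, $7  regs=(0,9,65534,65524,65525,1,11,1)
  step pc=8: and  $7, $6, $0  regs=(0,9,65534,65524,65525,1,11,0)
  step pc=9: xori  $5, $7, 7  regs=(0,9,65534,65524,65525,7,11,0)
  step pc=10: sub  $2, $6, $2  regs=(0,9,13,65524,65525,7,11,0)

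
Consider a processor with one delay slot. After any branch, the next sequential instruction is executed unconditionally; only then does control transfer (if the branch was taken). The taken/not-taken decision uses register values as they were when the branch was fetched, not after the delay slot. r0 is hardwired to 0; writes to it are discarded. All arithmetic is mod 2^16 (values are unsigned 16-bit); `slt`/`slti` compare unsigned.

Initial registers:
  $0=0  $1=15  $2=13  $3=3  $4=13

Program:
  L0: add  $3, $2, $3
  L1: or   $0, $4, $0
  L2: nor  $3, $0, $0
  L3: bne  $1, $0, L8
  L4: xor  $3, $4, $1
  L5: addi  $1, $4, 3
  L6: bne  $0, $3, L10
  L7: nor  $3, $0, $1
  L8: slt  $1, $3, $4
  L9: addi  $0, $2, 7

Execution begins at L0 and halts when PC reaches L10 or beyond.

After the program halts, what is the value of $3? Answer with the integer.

2

#0 add  $3, $2, $3 ; 0/15/13/16/13
#1 or   $0, $4, $0 ; 0/15/13/16/13
#2 nor  $3, $0, $0 ; 0/15/13/65535/13
#3 bne  $1, $0, L8 ; 0/15/13/65535/13 ; →target
#4 xor  $3, $4, $1 ; 0/15/13/2/13
#8 slt  $1, $3, $4 ; 0/1/13/2/13
#9 addi  $0, $2, 7 ; 0/1/13/2/13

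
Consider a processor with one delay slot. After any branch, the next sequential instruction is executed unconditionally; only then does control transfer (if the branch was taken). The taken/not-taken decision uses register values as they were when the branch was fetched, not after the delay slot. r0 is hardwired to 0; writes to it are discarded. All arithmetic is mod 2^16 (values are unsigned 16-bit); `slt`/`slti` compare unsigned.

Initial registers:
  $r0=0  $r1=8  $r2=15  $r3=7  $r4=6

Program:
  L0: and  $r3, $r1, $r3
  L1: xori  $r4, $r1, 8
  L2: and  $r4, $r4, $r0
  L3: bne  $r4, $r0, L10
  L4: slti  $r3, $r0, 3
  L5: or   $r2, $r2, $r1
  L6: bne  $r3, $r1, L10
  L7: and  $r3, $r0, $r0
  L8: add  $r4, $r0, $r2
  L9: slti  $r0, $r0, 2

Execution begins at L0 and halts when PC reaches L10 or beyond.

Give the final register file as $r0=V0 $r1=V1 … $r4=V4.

$r0=0 $r1=8 $r2=15 $r3=0 $r4=0

[0] and  $r3, $r1, $r3  →  {$r0:0, $r1:8, $r2:15, $r3:0, $r4:6}
[1] xori  $r4, $r1, 8  →  {$r0:0, $r1:8, $r2:15, $r3:0, $r4:0}
[2] and  $r4, $r4, $r0  →  {$r0:0, $r1:8, $r2:15, $r3:0, $r4:0}
[3] bne  $r4, $r0, L10  →  {$r0:0, $r1:8, $r2:15, $r3:0, $r4:0}  ⟨branch fallthrough⟩
[4] slti  $r3, $r0, 3  →  {$r0:0, $r1:8, $r2:15, $r3:1, $r4:0}
[5] or   $r2, $r2, $r1  →  {$r0:0, $r1:8, $r2:15, $r3:1, $r4:0}
[6] bne  $r3, $r1, L10  →  {$r0:0, $r1:8, $r2:15, $r3:1, $r4:0}  ⟨branch taken⟩
[7] and  $r3, $r0, $r0  →  {$r0:0, $r1:8, $r2:15, $r3:0, $r4:0}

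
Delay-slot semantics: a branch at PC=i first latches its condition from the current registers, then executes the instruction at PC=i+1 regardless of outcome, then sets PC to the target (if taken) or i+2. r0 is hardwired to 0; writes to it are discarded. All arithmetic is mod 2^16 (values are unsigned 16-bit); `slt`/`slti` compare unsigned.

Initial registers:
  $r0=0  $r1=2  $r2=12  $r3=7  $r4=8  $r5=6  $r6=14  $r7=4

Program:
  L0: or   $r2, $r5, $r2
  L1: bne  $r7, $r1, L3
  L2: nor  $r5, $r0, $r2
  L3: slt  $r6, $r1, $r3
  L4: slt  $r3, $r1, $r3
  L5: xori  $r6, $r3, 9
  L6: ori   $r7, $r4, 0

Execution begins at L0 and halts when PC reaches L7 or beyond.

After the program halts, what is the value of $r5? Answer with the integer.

65521

PC=0  or   $r2, $r5, $r2     | $r0=0 $r1=2 $r2=14 $r3=7 $r4=8 $r5=6 $r6=14 $r7=4
PC=1  bne  $r7, $r1, L3      | $r0=0 $r1=2 $r2=14 $r3=7 $r4=8 $r5=6 $r6=14 $r7=4  [TAKEN]
PC=2  nor  $r5, $r0, $r2     | $r0=0 $r1=2 $r2=14 $r3=7 $r4=8 $r5=65521 $r6=14 $r7=4
PC=3  slt  $r6, $r1, $r3     | $r0=0 $r1=2 $r2=14 $r3=7 $r4=8 $r5=65521 $r6=1 $r7=4
PC=4  slt  $r3, $r1, $r3     | $r0=0 $r1=2 $r2=14 $r3=1 $r4=8 $r5=65521 $r6=1 $r7=4
PC=5  xori  $r6, $r3, 9      | $r0=0 $r1=2 $r2=14 $r3=1 $r4=8 $r5=65521 $r6=8 $r7=4
PC=6  ori   $r7, $r4, 0      | $r0=0 $r1=2 $r2=14 $r3=1 $r4=8 $r5=65521 $r6=8 $r7=8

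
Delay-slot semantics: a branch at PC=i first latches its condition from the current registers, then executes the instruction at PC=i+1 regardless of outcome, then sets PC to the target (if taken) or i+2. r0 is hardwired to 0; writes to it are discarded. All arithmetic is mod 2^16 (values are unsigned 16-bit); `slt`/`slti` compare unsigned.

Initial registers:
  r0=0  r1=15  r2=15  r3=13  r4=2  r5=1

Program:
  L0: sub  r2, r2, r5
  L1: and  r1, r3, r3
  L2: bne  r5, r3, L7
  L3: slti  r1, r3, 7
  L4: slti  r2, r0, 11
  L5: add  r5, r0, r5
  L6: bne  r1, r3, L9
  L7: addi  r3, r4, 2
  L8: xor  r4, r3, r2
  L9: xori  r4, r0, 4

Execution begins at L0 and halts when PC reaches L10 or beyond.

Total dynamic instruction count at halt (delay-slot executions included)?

#0 sub  r2, r2, r5 ; 0/15/14/13/2/1
#1 and  r1, r3, r3 ; 0/13/14/13/2/1
#2 bne  r5, r3, L7 ; 0/13/14/13/2/1 ; →target
#3 slti  r1, r3, 7 ; 0/0/14/13/2/1
#7 addi  r3, r4, 2 ; 0/0/14/4/2/1
#8 xor  r4, r3, r2 ; 0/0/14/4/10/1
#9 xori  r4, r0, 4 ; 0/0/14/4/4/1

7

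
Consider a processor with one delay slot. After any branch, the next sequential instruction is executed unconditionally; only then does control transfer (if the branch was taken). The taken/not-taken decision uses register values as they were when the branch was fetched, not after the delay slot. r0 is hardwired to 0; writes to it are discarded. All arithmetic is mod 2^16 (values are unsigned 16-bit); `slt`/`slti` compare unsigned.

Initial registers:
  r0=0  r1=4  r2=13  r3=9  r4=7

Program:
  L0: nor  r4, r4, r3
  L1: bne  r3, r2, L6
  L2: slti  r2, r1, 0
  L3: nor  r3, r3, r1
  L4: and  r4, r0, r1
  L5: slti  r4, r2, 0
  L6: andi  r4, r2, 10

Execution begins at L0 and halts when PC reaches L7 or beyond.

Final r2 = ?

[0] nor  r4, r4, r3  →  {r0:0, r1:4, r2:13, r3:9, r4:65520}
[1] bne  r3, r2, L6  →  {r0:0, r1:4, r2:13, r3:9, r4:65520}  ⟨branch taken⟩
[2] slti  r2, r1, 0  →  {r0:0, r1:4, r2:0, r3:9, r4:65520}
[6] andi  r4, r2, 10  →  {r0:0, r1:4, r2:0, r3:9, r4:0}

0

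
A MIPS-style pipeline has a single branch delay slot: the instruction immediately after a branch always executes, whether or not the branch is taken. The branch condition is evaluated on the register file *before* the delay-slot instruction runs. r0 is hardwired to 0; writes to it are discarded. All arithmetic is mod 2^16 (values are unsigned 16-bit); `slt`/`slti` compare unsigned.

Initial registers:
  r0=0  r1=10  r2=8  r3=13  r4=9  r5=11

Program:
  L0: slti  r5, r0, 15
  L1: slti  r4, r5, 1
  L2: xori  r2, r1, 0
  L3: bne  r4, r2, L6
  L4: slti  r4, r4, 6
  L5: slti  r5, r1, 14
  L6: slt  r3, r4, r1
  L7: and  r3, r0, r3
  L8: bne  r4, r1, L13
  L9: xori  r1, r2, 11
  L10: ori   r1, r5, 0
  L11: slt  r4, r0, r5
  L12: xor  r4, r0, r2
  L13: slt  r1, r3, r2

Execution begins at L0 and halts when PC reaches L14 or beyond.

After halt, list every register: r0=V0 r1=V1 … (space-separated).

[0] slti  r5, r0, 15  →  {r0:0, r1:10, r2:8, r3:13, r4:9, r5:1}
[1] slti  r4, r5, 1  →  {r0:0, r1:10, r2:8, r3:13, r4:0, r5:1}
[2] xori  r2, r1, 0  →  {r0:0, r1:10, r2:10, r3:13, r4:0, r5:1}
[3] bne  r4, r2, L6  →  {r0:0, r1:10, r2:10, r3:13, r4:0, r5:1}  ⟨branch taken⟩
[4] slti  r4, r4, 6  →  {r0:0, r1:10, r2:10, r3:13, r4:1, r5:1}
[6] slt  r3, r4, r1  →  {r0:0, r1:10, r2:10, r3:1, r4:1, r5:1}
[7] and  r3, r0, r3  →  {r0:0, r1:10, r2:10, r3:0, r4:1, r5:1}
[8] bne  r4, r1, L13  →  {r0:0, r1:10, r2:10, r3:0, r4:1, r5:1}  ⟨branch taken⟩
[9] xori  r1, r2, 11  →  {r0:0, r1:1, r2:10, r3:0, r4:1, r5:1}
[13] slt  r1, r3, r2  →  {r0:0, r1:1, r2:10, r3:0, r4:1, r5:1}

r0=0 r1=1 r2=10 r3=0 r4=1 r5=1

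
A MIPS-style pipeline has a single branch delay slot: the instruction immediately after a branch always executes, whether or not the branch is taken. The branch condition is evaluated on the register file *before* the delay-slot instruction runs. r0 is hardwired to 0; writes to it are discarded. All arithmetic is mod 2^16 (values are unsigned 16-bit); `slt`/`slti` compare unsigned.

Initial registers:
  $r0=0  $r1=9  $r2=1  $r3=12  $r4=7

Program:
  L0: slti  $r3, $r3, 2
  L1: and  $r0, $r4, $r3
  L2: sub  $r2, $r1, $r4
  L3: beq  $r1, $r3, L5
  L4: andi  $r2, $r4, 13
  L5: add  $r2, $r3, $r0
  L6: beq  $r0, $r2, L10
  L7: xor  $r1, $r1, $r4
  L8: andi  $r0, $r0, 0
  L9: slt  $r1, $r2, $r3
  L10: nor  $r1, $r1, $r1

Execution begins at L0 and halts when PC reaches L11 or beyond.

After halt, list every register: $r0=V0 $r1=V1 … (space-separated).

[0] slti  $r3, $r3, 2  →  {$r0:0, $r1:9, $r2:1, $r3:0, $r4:7}
[1] and  $r0, $r4, $r3  →  {$r0:0, $r1:9, $r2:1, $r3:0, $r4:7}
[2] sub  $r2, $r1, $r4  →  {$r0:0, $r1:9, $r2:2, $r3:0, $r4:7}
[3] beq  $r1, $r3, L5  →  {$r0:0, $r1:9, $r2:2, $r3:0, $r4:7}  ⟨branch fallthrough⟩
[4] andi  $r2, $r4, 13  →  {$r0:0, $r1:9, $r2:5, $r3:0, $r4:7}
[5] add  $r2, $r3, $r0  →  {$r0:0, $r1:9, $r2:0, $r3:0, $r4:7}
[6] beq  $r0, $r2, L10  →  {$r0:0, $r1:9, $r2:0, $r3:0, $r4:7}  ⟨branch taken⟩
[7] xor  $r1, $r1, $r4  →  {$r0:0, $r1:14, $r2:0, $r3:0, $r4:7}
[10] nor  $r1, $r1, $r1  →  {$r0:0, $r1:65521, $r2:0, $r3:0, $r4:7}

$r0=0 $r1=65521 $r2=0 $r3=0 $r4=7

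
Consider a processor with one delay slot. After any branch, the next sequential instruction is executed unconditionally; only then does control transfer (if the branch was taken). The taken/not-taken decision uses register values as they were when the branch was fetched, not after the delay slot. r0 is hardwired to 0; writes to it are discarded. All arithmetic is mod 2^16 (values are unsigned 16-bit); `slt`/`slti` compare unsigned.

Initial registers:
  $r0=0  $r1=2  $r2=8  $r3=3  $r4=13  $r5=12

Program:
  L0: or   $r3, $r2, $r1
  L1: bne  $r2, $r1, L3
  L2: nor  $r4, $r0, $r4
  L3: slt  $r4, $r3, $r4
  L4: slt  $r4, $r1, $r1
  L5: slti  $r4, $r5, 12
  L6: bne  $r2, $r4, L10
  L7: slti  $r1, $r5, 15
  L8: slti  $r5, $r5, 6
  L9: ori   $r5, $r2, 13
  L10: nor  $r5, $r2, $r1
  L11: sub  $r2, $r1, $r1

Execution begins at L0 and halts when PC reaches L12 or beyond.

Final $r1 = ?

1

PC=0  or   $r3, $r2, $r1     | $r0=0 $r1=2 $r2=8 $r3=10 $r4=13 $r5=12
PC=1  bne  $r2, $r1, L3      | $r0=0 $r1=2 $r2=8 $r3=10 $r4=13 $r5=12  [TAKEN]
PC=2  nor  $r4, $r0, $r4     | $r0=0 $r1=2 $r2=8 $r3=10 $r4=65522 $r5=12
PC=3  slt  $r4, $r3, $r4     | $r0=0 $r1=2 $r2=8 $r3=10 $r4=1 $r5=12
PC=4  slt  $r4, $r1, $r1     | $r0=0 $r1=2 $r2=8 $r3=10 $r4=0 $r5=12
PC=5  slti  $r4, $r5, 12     | $r0=0 $r1=2 $r2=8 $r3=10 $r4=0 $r5=12
PC=6  bne  $r2, $r4, L10     | $r0=0 $r1=2 $r2=8 $r3=10 $r4=0 $r5=12  [TAKEN]
PC=7  slti  $r1, $r5, 15     | $r0=0 $r1=1 $r2=8 $r3=10 $r4=0 $r5=12
PC=10 nor  $r5, $r2, $r1     | $r0=0 $r1=1 $r2=8 $r3=10 $r4=0 $r5=65526
PC=11 sub  $r2, $r1, $r1     | $r0=0 $r1=1 $r2=0 $r3=10 $r4=0 $r5=65526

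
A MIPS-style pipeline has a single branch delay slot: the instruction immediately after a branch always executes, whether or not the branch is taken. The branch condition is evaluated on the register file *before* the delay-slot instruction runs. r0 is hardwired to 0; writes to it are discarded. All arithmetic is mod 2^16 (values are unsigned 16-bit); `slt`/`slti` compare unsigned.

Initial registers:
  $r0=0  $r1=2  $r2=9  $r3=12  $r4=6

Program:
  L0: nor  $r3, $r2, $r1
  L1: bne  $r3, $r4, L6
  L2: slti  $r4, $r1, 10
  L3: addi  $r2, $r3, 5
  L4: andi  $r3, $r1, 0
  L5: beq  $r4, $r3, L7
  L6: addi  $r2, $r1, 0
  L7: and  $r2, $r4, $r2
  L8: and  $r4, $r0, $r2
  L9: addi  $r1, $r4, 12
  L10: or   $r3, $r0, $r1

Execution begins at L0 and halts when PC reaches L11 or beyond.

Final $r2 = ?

0

PC=0  nor  $r3, $r2, $r1     | $r0=0 $r1=2 $r2=9 $r3=65524 $r4=6
PC=1  bne  $r3, $r4, L6      | $r0=0 $r1=2 $r2=9 $r3=65524 $r4=6  [TAKEN]
PC=2  slti  $r4, $r1, 10     | $r0=0 $r1=2 $r2=9 $r3=65524 $r4=1
PC=6  addi  $r2, $r1, 0      | $r0=0 $r1=2 $r2=2 $r3=65524 $r4=1
PC=7  and  $r2, $r4, $r2     | $r0=0 $r1=2 $r2=0 $r3=65524 $r4=1
PC=8  and  $r4, $r0, $r2     | $r0=0 $r1=2 $r2=0 $r3=65524 $r4=0
PC=9  addi  $r1, $r4, 12     | $r0=0 $r1=12 $r2=0 $r3=65524 $r4=0
PC=10 or   $r3, $r0, $r1     | $r0=0 $r1=12 $r2=0 $r3=12 $r4=0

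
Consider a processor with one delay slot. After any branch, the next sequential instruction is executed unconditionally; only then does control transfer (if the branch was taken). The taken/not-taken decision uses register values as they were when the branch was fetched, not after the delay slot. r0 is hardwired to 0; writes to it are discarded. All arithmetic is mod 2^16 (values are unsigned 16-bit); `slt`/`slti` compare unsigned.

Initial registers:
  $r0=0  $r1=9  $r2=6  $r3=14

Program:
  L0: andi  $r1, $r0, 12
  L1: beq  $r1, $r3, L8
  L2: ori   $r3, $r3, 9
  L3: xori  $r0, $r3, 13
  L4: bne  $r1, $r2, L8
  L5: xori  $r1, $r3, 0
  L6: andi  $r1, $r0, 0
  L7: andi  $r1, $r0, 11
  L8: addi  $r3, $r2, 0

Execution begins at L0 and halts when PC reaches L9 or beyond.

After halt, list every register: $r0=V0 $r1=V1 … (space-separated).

$r0=0 $r1=15 $r2=6 $r3=6

#0 andi  $r1, $r0, 12 ; 0/0/6/14
#1 beq  $r1, $r3, L8 ; 0/0/6/14 ; →fallthru
#2 ori   $r3, $r3, 9 ; 0/0/6/15
#3 xori  $r0, $r3, 13 ; 0/0/6/15
#4 bne  $r1, $r2, L8 ; 0/0/6/15 ; →target
#5 xori  $r1, $r3, 0 ; 0/15/6/15
#8 addi  $r3, $r2, 0 ; 0/15/6/6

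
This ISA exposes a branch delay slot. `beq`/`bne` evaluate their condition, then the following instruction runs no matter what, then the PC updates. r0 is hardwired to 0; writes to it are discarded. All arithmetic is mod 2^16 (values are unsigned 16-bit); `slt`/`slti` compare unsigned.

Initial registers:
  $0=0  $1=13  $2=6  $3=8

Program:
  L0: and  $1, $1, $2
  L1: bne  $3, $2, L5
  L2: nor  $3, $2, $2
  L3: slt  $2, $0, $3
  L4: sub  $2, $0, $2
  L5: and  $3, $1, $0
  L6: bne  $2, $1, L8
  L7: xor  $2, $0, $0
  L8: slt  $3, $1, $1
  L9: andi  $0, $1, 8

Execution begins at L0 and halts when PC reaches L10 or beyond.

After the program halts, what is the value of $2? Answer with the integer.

0

[0] and  $1, $1, $2  →  {$0:0, $1:4, $2:6, $3:8}
[1] bne  $3, $2, L5  →  {$0:0, $1:4, $2:6, $3:8}  ⟨branch taken⟩
[2] nor  $3, $2, $2  →  {$0:0, $1:4, $2:6, $3:65529}
[5] and  $3, $1, $0  →  {$0:0, $1:4, $2:6, $3:0}
[6] bne  $2, $1, L8  →  {$0:0, $1:4, $2:6, $3:0}  ⟨branch taken⟩
[7] xor  $2, $0, $0  →  {$0:0, $1:4, $2:0, $3:0}
[8] slt  $3, $1, $1  →  {$0:0, $1:4, $2:0, $3:0}
[9] andi  $0, $1, 8  →  {$0:0, $1:4, $2:0, $3:0}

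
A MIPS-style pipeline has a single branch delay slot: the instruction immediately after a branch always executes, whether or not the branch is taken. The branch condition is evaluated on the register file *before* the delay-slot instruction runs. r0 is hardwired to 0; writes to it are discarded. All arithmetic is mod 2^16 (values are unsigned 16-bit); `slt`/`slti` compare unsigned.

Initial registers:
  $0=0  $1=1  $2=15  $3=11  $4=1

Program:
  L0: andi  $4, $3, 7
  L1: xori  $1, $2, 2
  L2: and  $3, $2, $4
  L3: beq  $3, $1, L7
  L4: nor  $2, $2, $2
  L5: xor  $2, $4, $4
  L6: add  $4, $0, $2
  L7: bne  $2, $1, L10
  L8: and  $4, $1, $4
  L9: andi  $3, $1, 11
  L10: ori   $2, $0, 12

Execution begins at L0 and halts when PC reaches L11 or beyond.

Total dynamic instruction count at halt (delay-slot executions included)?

[0] andi  $4, $3, 7  →  {$0:0, $1:1, $2:15, $3:11, $4:3}
[1] xori  $1, $2, 2  →  {$0:0, $1:13, $2:15, $3:11, $4:3}
[2] and  $3, $2, $4  →  {$0:0, $1:13, $2:15, $3:3, $4:3}
[3] beq  $3, $1, L7  →  {$0:0, $1:13, $2:15, $3:3, $4:3}  ⟨branch fallthrough⟩
[4] nor  $2, $2, $2  →  {$0:0, $1:13, $2:65520, $3:3, $4:3}
[5] xor  $2, $4, $4  →  {$0:0, $1:13, $2:0, $3:3, $4:3}
[6] add  $4, $0, $2  →  {$0:0, $1:13, $2:0, $3:3, $4:0}
[7] bne  $2, $1, L10  →  {$0:0, $1:13, $2:0, $3:3, $4:0}  ⟨branch taken⟩
[8] and  $4, $1, $4  →  {$0:0, $1:13, $2:0, $3:3, $4:0}
[10] ori   $2, $0, 12  →  {$0:0, $1:13, $2:12, $3:3, $4:0}

10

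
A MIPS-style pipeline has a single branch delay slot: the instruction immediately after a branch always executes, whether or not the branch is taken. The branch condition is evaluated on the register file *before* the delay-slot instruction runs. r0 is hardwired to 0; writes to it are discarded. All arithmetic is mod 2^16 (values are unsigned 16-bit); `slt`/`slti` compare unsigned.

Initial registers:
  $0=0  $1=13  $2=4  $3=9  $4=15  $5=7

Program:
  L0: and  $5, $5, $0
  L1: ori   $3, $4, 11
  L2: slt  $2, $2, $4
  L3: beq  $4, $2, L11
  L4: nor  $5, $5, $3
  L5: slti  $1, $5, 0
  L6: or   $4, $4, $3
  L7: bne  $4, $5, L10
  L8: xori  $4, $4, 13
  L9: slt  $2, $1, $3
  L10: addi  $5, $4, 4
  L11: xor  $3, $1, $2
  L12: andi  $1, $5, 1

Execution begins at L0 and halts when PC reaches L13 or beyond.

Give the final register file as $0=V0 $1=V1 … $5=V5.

$0=0 $1=0 $2=1 $3=1 $4=2 $5=6

[0] and  $5, $5, $0  →  {$0:0, $1:13, $2:4, $3:9, $4:15, $5:0}
[1] ori   $3, $4, 11  →  {$0:0, $1:13, $2:4, $3:15, $4:15, $5:0}
[2] slt  $2, $2, $4  →  {$0:0, $1:13, $2:1, $3:15, $4:15, $5:0}
[3] beq  $4, $2, L11  →  {$0:0, $1:13, $2:1, $3:15, $4:15, $5:0}  ⟨branch fallthrough⟩
[4] nor  $5, $5, $3  →  {$0:0, $1:13, $2:1, $3:15, $4:15, $5:65520}
[5] slti  $1, $5, 0  →  {$0:0, $1:0, $2:1, $3:15, $4:15, $5:65520}
[6] or   $4, $4, $3  →  {$0:0, $1:0, $2:1, $3:15, $4:15, $5:65520}
[7] bne  $4, $5, L10  →  {$0:0, $1:0, $2:1, $3:15, $4:15, $5:65520}  ⟨branch taken⟩
[8] xori  $4, $4, 13  →  {$0:0, $1:0, $2:1, $3:15, $4:2, $5:65520}
[10] addi  $5, $4, 4  →  {$0:0, $1:0, $2:1, $3:15, $4:2, $5:6}
[11] xor  $3, $1, $2  →  {$0:0, $1:0, $2:1, $3:1, $4:2, $5:6}
[12] andi  $1, $5, 1  →  {$0:0, $1:0, $2:1, $3:1, $4:2, $5:6}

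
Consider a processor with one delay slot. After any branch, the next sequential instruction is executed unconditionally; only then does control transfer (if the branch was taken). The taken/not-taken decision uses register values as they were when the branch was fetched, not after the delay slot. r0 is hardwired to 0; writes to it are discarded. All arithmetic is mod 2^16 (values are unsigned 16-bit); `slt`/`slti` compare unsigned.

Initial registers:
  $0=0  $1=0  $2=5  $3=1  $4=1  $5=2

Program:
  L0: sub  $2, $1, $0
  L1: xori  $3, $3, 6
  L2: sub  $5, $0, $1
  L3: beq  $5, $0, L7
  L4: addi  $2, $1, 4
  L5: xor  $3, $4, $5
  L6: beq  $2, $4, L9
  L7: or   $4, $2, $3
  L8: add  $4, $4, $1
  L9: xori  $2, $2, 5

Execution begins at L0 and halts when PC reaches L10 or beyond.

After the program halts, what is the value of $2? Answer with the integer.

1

#0 sub  $2, $1, $0 ; 0/0/0/1/1/2
#1 xori  $3, $3, 6 ; 0/0/0/7/1/2
#2 sub  $5, $0, $1 ; 0/0/0/7/1/0
#3 beq  $5, $0, L7 ; 0/0/0/7/1/0 ; →target
#4 addi  $2, $1, 4 ; 0/0/4/7/1/0
#7 or   $4, $2, $3 ; 0/0/4/7/7/0
#8 add  $4, $4, $1 ; 0/0/4/7/7/0
#9 xori  $2, $2, 5 ; 0/0/1/7/7/0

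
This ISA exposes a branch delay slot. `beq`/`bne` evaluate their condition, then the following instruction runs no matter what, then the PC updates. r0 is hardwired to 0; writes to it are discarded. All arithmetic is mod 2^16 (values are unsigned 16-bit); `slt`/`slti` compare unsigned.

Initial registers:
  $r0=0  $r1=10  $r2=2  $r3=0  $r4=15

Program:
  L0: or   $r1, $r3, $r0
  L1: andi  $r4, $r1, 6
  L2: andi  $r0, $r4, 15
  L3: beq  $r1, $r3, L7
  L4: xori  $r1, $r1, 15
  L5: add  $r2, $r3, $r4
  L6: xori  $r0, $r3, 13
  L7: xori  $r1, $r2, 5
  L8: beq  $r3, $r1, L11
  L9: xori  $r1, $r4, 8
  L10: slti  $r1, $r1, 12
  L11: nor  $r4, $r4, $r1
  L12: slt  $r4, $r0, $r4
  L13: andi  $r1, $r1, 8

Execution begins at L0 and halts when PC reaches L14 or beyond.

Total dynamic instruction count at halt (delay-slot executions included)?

12

#0 or   $r1, $r3, $r0 ; 0/0/2/0/15
#1 andi  $r4, $r1, 6 ; 0/0/2/0/0
#2 andi  $r0, $r4, 15 ; 0/0/2/0/0
#3 beq  $r1, $r3, L7 ; 0/0/2/0/0 ; →target
#4 xori  $r1, $r1, 15 ; 0/15/2/0/0
#7 xori  $r1, $r2, 5 ; 0/7/2/0/0
#8 beq  $r3, $r1, L11 ; 0/7/2/0/0 ; →fallthru
#9 xori  $r1, $r4, 8 ; 0/8/2/0/0
#10 slti  $r1, $r1, 12 ; 0/1/2/0/0
#11 nor  $r4, $r4, $r1 ; 0/1/2/0/65534
#12 slt  $r4, $r0, $r4 ; 0/1/2/0/1
#13 andi  $r1, $r1, 8 ; 0/0/2/0/1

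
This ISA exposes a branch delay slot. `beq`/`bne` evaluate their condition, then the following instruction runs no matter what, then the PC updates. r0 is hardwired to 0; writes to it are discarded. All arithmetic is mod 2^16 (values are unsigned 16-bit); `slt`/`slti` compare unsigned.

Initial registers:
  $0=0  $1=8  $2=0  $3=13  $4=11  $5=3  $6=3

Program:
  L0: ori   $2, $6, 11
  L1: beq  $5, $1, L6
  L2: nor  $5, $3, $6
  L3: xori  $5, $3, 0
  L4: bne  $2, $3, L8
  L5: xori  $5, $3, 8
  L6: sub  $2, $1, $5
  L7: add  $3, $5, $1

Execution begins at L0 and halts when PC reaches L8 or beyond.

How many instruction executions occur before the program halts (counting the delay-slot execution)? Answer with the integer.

PC=0  ori   $2, $6, 11       | $0=0 $1=8 $2=11 $3=13 $4=11 $5=3 $6=3
PC=1  beq  $5, $1, L6        | $0=0 $1=8 $2=11 $3=13 $4=11 $5=3 $6=3  [not taken]
PC=2  nor  $5, $3, $6        | $0=0 $1=8 $2=11 $3=13 $4=11 $5=65520 $6=3
PC=3  xori  $5, $3, 0        | $0=0 $1=8 $2=11 $3=13 $4=11 $5=13 $6=3
PC=4  bne  $2, $3, L8        | $0=0 $1=8 $2=11 $3=13 $4=11 $5=13 $6=3  [TAKEN]
PC=5  xori  $5, $3, 8        | $0=0 $1=8 $2=11 $3=13 $4=11 $5=5 $6=3

6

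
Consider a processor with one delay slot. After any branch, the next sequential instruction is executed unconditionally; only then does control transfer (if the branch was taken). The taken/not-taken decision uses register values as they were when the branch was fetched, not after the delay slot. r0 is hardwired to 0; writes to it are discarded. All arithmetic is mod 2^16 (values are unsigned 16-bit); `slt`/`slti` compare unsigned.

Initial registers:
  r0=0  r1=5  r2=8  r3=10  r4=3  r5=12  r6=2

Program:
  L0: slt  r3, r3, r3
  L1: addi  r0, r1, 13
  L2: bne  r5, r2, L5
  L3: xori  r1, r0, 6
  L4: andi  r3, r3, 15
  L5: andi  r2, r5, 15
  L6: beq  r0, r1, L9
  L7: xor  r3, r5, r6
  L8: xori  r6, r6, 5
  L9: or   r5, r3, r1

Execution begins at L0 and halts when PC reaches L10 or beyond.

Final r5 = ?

14

[0] slt  r3, r3, r3  →  {r0:0, r1:5, r2:8, r3:0, r4:3, r5:12, r6:2}
[1] addi  r0, r1, 13  →  {r0:0, r1:5, r2:8, r3:0, r4:3, r5:12, r6:2}
[2] bne  r5, r2, L5  →  {r0:0, r1:5, r2:8, r3:0, r4:3, r5:12, r6:2}  ⟨branch taken⟩
[3] xori  r1, r0, 6  →  {r0:0, r1:6, r2:8, r3:0, r4:3, r5:12, r6:2}
[5] andi  r2, r5, 15  →  {r0:0, r1:6, r2:12, r3:0, r4:3, r5:12, r6:2}
[6] beq  r0, r1, L9  →  {r0:0, r1:6, r2:12, r3:0, r4:3, r5:12, r6:2}  ⟨branch fallthrough⟩
[7] xor  r3, r5, r6  →  {r0:0, r1:6, r2:12, r3:14, r4:3, r5:12, r6:2}
[8] xori  r6, r6, 5  →  {r0:0, r1:6, r2:12, r3:14, r4:3, r5:12, r6:7}
[9] or   r5, r3, r1  →  {r0:0, r1:6, r2:12, r3:14, r4:3, r5:14, r6:7}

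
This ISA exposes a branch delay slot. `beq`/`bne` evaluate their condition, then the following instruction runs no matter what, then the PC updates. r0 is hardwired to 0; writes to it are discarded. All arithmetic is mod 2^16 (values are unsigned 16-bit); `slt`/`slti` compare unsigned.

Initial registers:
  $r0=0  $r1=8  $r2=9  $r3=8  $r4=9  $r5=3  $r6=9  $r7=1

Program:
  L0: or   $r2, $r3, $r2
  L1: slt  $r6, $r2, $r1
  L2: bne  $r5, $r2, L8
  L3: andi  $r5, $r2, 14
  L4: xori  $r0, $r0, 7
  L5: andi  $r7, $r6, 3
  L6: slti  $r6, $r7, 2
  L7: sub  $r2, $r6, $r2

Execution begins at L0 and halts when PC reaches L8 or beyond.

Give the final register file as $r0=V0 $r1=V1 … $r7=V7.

$r0=0 $r1=8 $r2=9 $r3=8 $r4=9 $r5=8 $r6=0 $r7=1

[0] or   $r2, $r3, $r2  →  {$r0:0, $r1:8, $r2:9, $r3:8, $r4:9, $r5:3, $r6:9, $r7:1}
[1] slt  $r6, $r2, $r1  →  {$r0:0, $r1:8, $r2:9, $r3:8, $r4:9, $r5:3, $r6:0, $r7:1}
[2] bne  $r5, $r2, L8  →  {$r0:0, $r1:8, $r2:9, $r3:8, $r4:9, $r5:3, $r6:0, $r7:1}  ⟨branch taken⟩
[3] andi  $r5, $r2, 14  →  {$r0:0, $r1:8, $r2:9, $r3:8, $r4:9, $r5:8, $r6:0, $r7:1}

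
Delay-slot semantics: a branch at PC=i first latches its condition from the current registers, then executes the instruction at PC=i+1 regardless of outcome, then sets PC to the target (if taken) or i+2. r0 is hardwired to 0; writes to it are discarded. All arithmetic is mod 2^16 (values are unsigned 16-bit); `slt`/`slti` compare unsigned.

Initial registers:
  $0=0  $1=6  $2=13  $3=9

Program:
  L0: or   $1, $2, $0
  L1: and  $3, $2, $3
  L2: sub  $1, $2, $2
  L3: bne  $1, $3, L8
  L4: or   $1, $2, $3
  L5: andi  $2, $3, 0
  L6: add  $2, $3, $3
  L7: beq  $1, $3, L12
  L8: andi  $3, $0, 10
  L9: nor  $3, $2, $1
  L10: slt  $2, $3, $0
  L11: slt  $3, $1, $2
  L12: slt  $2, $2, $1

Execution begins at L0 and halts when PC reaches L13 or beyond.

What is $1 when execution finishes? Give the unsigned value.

#0 or   $1, $2, $0 ; 0/13/13/9
#1 and  $3, $2, $3 ; 0/13/13/9
#2 sub  $1, $2, $2 ; 0/0/13/9
#3 bne  $1, $3, L8 ; 0/0/13/9 ; →target
#4 or   $1, $2, $3 ; 0/13/13/9
#8 andi  $3, $0, 10 ; 0/13/13/0
#9 nor  $3, $2, $1 ; 0/13/13/65522
#10 slt  $2, $3, $0 ; 0/13/0/65522
#11 slt  $3, $1, $2 ; 0/13/0/0
#12 slt  $2, $2, $1 ; 0/13/1/0

13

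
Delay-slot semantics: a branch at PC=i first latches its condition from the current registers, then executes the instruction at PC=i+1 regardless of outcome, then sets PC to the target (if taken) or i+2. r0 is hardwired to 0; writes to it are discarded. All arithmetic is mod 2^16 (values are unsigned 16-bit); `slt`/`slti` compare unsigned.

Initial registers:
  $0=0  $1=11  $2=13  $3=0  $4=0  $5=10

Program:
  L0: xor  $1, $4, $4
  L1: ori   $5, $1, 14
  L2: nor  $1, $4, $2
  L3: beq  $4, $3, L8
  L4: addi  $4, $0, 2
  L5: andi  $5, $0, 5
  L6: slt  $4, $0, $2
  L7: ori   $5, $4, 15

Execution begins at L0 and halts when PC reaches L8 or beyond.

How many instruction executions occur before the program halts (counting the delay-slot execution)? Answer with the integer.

#0 xor  $1, $4, $4 ; 0/0/13/0/0/10
#1 ori   $5, $1, 14 ; 0/0/13/0/0/14
#2 nor  $1, $4, $2 ; 0/65522/13/0/0/14
#3 beq  $4, $3, L8 ; 0/65522/13/0/0/14 ; →target
#4 addi  $4, $0, 2 ; 0/65522/13/0/2/14

5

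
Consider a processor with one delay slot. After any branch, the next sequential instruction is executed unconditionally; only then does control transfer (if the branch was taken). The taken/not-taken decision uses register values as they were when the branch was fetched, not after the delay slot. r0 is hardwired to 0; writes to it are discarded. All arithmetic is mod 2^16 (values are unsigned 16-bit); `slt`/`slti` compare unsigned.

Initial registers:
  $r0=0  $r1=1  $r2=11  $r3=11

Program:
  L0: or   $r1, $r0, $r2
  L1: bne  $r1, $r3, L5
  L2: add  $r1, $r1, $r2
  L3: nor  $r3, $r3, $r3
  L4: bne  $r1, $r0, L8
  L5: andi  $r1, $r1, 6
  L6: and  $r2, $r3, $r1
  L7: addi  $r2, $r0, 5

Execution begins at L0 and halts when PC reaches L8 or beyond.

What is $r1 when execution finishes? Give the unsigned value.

[0] or   $r1, $r0, $r2  →  {$r0:0, $r1:11, $r2:11, $r3:11}
[1] bne  $r1, $r3, L5  →  {$r0:0, $r1:11, $r2:11, $r3:11}  ⟨branch fallthrough⟩
[2] add  $r1, $r1, $r2  →  {$r0:0, $r1:22, $r2:11, $r3:11}
[3] nor  $r3, $r3, $r3  →  {$r0:0, $r1:22, $r2:11, $r3:65524}
[4] bne  $r1, $r0, L8  →  {$r0:0, $r1:22, $r2:11, $r3:65524}  ⟨branch taken⟩
[5] andi  $r1, $r1, 6  →  {$r0:0, $r1:6, $r2:11, $r3:65524}

6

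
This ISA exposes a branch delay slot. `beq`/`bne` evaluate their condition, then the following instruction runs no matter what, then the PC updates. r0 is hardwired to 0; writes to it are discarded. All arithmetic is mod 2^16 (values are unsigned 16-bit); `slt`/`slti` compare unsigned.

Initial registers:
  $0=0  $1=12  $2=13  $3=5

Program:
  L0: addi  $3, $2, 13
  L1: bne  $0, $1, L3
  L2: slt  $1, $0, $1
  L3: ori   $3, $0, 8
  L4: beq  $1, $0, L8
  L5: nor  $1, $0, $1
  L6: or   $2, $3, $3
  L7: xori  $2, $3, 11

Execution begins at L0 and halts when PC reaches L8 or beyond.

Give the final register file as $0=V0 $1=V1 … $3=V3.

$0=0 $1=65534 $2=3 $3=8

  step pc=0: addi  $3, $2, 13  regs=(0,12,13,26)
  step pc=1: bne  $0, $1, L3  cond=T  regs=(0,12,13,26)
  step pc=2: slt  $1, $0, $1  regs=(0,1,13,26)
  step pc=3: ori   $3, $0, 8  regs=(0,1,13,8)
  step pc=4: beq  $1, $0, L8  cond=F  regs=(0,1,13,8)
  step pc=5: nor  $1, $0, $1  regs=(0,65534,13,8)
  step pc=6: or   $2, $3, $3  regs=(0,65534,8,8)
  step pc=7: xori  $2, $3, 11  regs=(0,65534,3,8)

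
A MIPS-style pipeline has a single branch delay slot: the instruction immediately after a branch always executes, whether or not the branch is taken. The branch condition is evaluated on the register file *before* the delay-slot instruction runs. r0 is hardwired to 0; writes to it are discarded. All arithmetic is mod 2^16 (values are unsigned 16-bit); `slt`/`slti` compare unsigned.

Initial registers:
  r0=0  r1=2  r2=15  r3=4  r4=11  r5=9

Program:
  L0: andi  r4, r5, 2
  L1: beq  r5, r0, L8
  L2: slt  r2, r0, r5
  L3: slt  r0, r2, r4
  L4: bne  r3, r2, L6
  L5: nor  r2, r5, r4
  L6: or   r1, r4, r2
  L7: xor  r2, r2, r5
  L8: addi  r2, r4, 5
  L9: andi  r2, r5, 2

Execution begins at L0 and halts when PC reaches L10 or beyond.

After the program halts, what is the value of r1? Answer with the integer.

[0] andi  r4, r5, 2  →  {r0:0, r1:2, r2:15, r3:4, r4:0, r5:9}
[1] beq  r5, r0, L8  →  {r0:0, r1:2, r2:15, r3:4, r4:0, r5:9}  ⟨branch fallthrough⟩
[2] slt  r2, r0, r5  →  {r0:0, r1:2, r2:1, r3:4, r4:0, r5:9}
[3] slt  r0, r2, r4  →  {r0:0, r1:2, r2:1, r3:4, r4:0, r5:9}
[4] bne  r3, r2, L6  →  {r0:0, r1:2, r2:1, r3:4, r4:0, r5:9}  ⟨branch taken⟩
[5] nor  r2, r5, r4  →  {r0:0, r1:2, r2:65526, r3:4, r4:0, r5:9}
[6] or   r1, r4, r2  →  {r0:0, r1:65526, r2:65526, r3:4, r4:0, r5:9}
[7] xor  r2, r2, r5  →  {r0:0, r1:65526, r2:65535, r3:4, r4:0, r5:9}
[8] addi  r2, r4, 5  →  {r0:0, r1:65526, r2:5, r3:4, r4:0, r5:9}
[9] andi  r2, r5, 2  →  {r0:0, r1:65526, r2:0, r3:4, r4:0, r5:9}

65526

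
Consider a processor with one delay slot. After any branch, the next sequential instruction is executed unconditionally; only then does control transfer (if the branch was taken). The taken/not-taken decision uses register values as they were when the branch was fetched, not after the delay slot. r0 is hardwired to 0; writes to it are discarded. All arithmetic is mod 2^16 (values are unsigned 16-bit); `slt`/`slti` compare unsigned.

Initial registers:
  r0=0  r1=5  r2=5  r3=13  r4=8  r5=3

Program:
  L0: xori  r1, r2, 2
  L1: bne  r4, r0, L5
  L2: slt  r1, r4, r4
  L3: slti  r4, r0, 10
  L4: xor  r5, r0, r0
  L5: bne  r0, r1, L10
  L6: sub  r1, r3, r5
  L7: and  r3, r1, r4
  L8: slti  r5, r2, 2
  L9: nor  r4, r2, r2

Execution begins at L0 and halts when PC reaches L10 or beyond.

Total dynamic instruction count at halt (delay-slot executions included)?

PC=0  xori  r1, r2, 2        | r0=0 r1=7 r2=5 r3=13 r4=8 r5=3
PC=1  bne  r4, r0, L5        | r0=0 r1=7 r2=5 r3=13 r4=8 r5=3  [TAKEN]
PC=2  slt  r1, r4, r4        | r0=0 r1=0 r2=5 r3=13 r4=8 r5=3
PC=5  bne  r0, r1, L10       | r0=0 r1=0 r2=5 r3=13 r4=8 r5=3  [not taken]
PC=6  sub  r1, r3, r5        | r0=0 r1=10 r2=5 r3=13 r4=8 r5=3
PC=7  and  r3, r1, r4        | r0=0 r1=10 r2=5 r3=8 r4=8 r5=3
PC=8  slti  r5, r2, 2        | r0=0 r1=10 r2=5 r3=8 r4=8 r5=0
PC=9  nor  r4, r2, r2        | r0=0 r1=10 r2=5 r3=8 r4=65530 r5=0

8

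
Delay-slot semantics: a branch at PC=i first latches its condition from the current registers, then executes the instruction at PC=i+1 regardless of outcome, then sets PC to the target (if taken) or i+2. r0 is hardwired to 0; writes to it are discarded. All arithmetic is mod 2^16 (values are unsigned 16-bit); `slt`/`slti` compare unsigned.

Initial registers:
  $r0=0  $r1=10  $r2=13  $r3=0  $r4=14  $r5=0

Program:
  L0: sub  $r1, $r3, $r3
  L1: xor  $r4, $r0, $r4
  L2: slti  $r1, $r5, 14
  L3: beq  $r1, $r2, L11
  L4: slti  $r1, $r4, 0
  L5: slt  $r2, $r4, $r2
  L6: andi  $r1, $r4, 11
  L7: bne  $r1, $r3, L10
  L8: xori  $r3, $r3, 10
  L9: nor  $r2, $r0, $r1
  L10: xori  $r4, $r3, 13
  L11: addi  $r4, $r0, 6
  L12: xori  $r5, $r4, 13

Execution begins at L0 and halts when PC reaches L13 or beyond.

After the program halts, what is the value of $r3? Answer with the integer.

10

  step pc=0: sub  $r1, $r3, $r3  regs=(0,0,13,0,14,0)
  step pc=1: xor  $r4, $r0, $r4  regs=(0,0,13,0,14,0)
  step pc=2: slti  $r1, $r5, 14  regs=(0,1,13,0,14,0)
  step pc=3: beq  $r1, $r2, L11  cond=F  regs=(0,1,13,0,14,0)
  step pc=4: slti  $r1, $r4, 0  regs=(0,0,13,0,14,0)
  step pc=5: slt  $r2, $r4, $r2  regs=(0,0,0,0,14,0)
  step pc=6: andi  $r1, $r4, 11  regs=(0,10,0,0,14,0)
  step pc=7: bne  $r1, $r3, L10  cond=T  regs=(0,10,0,0,14,0)
  step pc=8: xori  $r3, $r3, 10  regs=(0,10,0,10,14,0)
  step pc=10: xori  $r4, $r3, 13  regs=(0,10,0,10,7,0)
  step pc=11: addi  $r4, $r0, 6  regs=(0,10,0,10,6,0)
  step pc=12: xori  $r5, $r4, 13  regs=(0,10,0,10,6,11)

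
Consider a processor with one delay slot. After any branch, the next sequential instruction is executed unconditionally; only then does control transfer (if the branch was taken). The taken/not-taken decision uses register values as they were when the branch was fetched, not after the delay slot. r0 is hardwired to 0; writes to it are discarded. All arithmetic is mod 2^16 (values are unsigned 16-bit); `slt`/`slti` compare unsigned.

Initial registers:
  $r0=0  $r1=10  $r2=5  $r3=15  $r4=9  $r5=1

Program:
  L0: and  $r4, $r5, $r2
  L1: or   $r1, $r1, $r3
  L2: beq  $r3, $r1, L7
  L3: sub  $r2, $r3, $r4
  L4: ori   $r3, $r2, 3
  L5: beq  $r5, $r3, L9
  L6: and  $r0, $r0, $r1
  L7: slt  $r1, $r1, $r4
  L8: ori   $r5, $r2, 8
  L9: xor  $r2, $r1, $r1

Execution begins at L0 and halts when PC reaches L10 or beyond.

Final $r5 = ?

PC=0  and  $r4, $r5, $r2     | $r0=0 $r1=10 $r2=5 $r3=15 $r4=1 $r5=1
PC=1  or   $r1, $r1, $r3     | $r0=0 $r1=15 $r2=5 $r3=15 $r4=1 $r5=1
PC=2  beq  $r3, $r1, L7      | $r0=0 $r1=15 $r2=5 $r3=15 $r4=1 $r5=1  [TAKEN]
PC=3  sub  $r2, $r3, $r4     | $r0=0 $r1=15 $r2=14 $r3=15 $r4=1 $r5=1
PC=7  slt  $r1, $r1, $r4     | $r0=0 $r1=0 $r2=14 $r3=15 $r4=1 $r5=1
PC=8  ori   $r5, $r2, 8      | $r0=0 $r1=0 $r2=14 $r3=15 $r4=1 $r5=14
PC=9  xor  $r2, $r1, $r1     | $r0=0 $r1=0 $r2=0 $r3=15 $r4=1 $r5=14

14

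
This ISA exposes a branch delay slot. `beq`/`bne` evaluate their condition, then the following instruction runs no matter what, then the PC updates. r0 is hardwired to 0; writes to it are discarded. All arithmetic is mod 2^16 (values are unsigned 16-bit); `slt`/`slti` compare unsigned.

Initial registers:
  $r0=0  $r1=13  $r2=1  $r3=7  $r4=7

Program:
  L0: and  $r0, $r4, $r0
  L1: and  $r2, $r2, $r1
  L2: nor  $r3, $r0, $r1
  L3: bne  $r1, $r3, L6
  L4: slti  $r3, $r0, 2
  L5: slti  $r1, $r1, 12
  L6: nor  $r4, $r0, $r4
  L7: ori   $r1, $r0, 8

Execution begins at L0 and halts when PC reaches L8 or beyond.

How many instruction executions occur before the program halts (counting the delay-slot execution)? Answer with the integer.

#0 and  $r0, $r4, $r0 ; 0/13/1/7/7
#1 and  $r2, $r2, $r1 ; 0/13/1/7/7
#2 nor  $r3, $r0, $r1 ; 0/13/1/65522/7
#3 bne  $r1, $r3, L6 ; 0/13/1/65522/7 ; →target
#4 slti  $r3, $r0, 2 ; 0/13/1/1/7
#6 nor  $r4, $r0, $r4 ; 0/13/1/1/65528
#7 ori   $r1, $r0, 8 ; 0/8/1/1/65528

7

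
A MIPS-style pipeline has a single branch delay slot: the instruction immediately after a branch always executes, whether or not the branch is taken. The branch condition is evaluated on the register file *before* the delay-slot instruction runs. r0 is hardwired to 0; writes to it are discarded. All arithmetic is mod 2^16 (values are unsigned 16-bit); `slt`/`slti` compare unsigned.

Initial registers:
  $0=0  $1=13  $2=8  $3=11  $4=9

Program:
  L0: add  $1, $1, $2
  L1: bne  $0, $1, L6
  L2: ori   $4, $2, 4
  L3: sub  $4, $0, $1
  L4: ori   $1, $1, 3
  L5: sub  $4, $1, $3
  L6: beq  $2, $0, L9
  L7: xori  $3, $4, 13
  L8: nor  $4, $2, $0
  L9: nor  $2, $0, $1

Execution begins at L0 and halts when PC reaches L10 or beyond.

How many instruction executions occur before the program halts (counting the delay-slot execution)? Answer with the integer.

7

#0 add  $1, $1, $2 ; 0/21/8/11/9
#1 bne  $0, $1, L6 ; 0/21/8/11/9 ; →target
#2 ori   $4, $2, 4 ; 0/21/8/11/12
#6 beq  $2, $0, L9 ; 0/21/8/11/12 ; →fallthru
#7 xori  $3, $4, 13 ; 0/21/8/1/12
#8 nor  $4, $2, $0 ; 0/21/8/1/65527
#9 nor  $2, $0, $1 ; 0/21/65514/1/65527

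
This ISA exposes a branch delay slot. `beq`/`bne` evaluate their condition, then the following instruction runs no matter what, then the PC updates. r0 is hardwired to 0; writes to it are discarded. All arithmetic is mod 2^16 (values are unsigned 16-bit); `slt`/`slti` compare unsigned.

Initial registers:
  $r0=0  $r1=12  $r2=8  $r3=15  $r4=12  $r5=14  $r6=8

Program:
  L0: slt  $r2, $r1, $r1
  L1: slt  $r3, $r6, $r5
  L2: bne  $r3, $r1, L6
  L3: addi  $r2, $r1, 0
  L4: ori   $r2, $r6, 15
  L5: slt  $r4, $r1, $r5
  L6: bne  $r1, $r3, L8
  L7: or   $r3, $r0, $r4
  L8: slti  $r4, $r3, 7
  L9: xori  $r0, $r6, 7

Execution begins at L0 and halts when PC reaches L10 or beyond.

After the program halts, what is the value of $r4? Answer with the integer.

#0 slt  $r2, $r1, $r1 ; 0/12/0/15/12/14/8
#1 slt  $r3, $r6, $r5 ; 0/12/0/1/12/14/8
#2 bne  $r3, $r1, L6 ; 0/12/0/1/12/14/8 ; →target
#3 addi  $r2, $r1, 0 ; 0/12/12/1/12/14/8
#6 bne  $r1, $r3, L8 ; 0/12/12/1/12/14/8 ; →target
#7 or   $r3, $r0, $r4 ; 0/12/12/12/12/14/8
#8 slti  $r4, $r3, 7 ; 0/12/12/12/0/14/8
#9 xori  $r0, $r6, 7 ; 0/12/12/12/0/14/8

0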